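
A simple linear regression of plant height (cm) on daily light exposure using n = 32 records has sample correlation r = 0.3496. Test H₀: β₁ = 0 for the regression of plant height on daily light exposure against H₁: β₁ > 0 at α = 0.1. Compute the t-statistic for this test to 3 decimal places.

t = 2.044

t = r·√(n − 2)/√(1 − r²) = 0.3496·√30/√0.87778 = 2.044.
df = n − 2 = 30.
One-sided p ≈ 0.0249, which is < 0.1, so reject H₀.
There is evidence of a linear association between daily light exposure and plant height.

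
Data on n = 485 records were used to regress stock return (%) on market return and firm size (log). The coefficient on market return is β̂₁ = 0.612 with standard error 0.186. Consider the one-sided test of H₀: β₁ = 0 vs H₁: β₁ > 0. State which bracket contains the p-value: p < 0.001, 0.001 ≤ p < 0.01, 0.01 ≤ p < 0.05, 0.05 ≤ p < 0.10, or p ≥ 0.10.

p < 0.001

t = 0.612 / 0.186 = 3.290.
df = n − k − 1 = 485 − 2 − 1 = 482.
One-sided p = P(T_{482} > t) ≈ 0.0005.
So p < 0.001.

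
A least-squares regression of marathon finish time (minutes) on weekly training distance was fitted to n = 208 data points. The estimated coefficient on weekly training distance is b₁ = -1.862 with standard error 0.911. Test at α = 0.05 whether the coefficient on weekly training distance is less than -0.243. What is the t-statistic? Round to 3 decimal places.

t = -1.777

H₀: β₁ = -0.243 vs H₁: β₁ < -0.243.
t = (b₁ − β₁⁰)/SE = (-1.862 − (-0.243)) / 0.911 = -1.777.
df = n − 2 = 208 − 2 = 206.
One-sided p ≈ 0.0385, which is < 0.05, so reject H₀.
There is evidence that the true slope on weekly training distance is below -0.243 minutes per unit.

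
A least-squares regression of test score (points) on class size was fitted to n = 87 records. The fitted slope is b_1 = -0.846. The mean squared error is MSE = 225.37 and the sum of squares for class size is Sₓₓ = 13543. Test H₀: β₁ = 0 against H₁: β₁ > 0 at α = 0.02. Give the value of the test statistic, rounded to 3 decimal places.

t = -6.558

SE(b_1) = √(MSE/Sₓₓ) = √(225.37/13543) = 0.129.
t = -0.846 / 0.129 = -6.558.
df = n − 2 = 85.
One-sided p ≈ 1.0000, which is ≥ 0.02, so fail to reject H₀.
The data do not give significant evidence that the true slope on class size is positive.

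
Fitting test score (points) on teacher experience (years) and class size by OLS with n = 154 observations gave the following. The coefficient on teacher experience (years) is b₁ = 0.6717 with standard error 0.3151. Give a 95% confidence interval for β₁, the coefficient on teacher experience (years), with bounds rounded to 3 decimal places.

df = n − k − 1 = 154 − 2 − 1 = 151.
t* = t_{0.025, 151} = 1.975799.
Margin = t* × SE = 1.975799 × 0.3151 = 0.62257.
CI: 0.6717 ± 0.62257 → (0.049, 1.294).
With 95% confidence, each one-unit increase in teacher experience (years) is associated with a change of between 0.049 and 1.294 points in test score, holding the other predictors fixed.

(0.049, 1.294)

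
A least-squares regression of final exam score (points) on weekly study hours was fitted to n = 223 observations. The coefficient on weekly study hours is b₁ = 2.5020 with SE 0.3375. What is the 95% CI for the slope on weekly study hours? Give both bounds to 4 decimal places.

df = n − 2 = 223 − 2 = 221.
t* = t_{0.025, 221} = 1.970756.
Margin = t* × SE = 1.970756 × 0.3375 = 0.665130.
CI: 2.5020 ± 0.665130 → (1.8369, 3.1671).
With 95% confidence, each one-unit increase in weekly study hours is associated with a change of between 1.8369 and 3.1671 points in final exam score.

(1.8369, 3.1671)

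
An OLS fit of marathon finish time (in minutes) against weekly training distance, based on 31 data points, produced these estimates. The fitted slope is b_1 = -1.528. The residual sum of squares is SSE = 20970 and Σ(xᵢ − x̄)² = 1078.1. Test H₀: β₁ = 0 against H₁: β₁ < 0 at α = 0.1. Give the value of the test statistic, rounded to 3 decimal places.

MSE = SSE/(n − 2) = 20970/29 = 723.103.
SE(b_1) = √(MSE/Sₓₓ) = √(723.103/1078.1) = 0.818975.
t = -1.528 / 0.818975 = -1.866.
df = n − 2 = 29.
One-sided p ≈ 0.0361, which is < 0.1, so reject H₀.
There is evidence that the true slope on weekly training distance is negative.

t = -1.866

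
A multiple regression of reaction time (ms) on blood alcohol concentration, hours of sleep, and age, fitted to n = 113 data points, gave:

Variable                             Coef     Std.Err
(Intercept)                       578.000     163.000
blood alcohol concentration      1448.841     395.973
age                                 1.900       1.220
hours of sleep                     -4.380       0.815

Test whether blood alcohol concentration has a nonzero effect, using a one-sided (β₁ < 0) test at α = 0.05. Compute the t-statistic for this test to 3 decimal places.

Read off: b = 1448.841, SE = 395.973 for blood alcohol concentration.
H₀: β₁ = 0 vs H₁: β₁ < 0.
t = 1448.841 / 395.973 = 3.659.
df = n − k − 1 = 113 − 3 − 1 = 109.
One-sided p ≈ 0.9998, which is ≥ 0.05, so fail to reject H₀.
The data do not give significant evidence that the true slope on blood alcohol concentration is negative, holding the other predictors fixed.

t = 3.659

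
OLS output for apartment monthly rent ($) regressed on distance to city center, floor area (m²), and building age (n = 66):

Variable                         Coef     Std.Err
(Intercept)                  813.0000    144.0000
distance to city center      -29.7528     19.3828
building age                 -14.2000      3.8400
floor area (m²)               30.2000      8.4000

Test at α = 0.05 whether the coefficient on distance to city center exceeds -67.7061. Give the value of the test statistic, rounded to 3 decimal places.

t = 1.958

Read off: b = -29.7528, SE = 19.3828 for distance to city center.
H₀: β₁ = -67.7061 vs H₁: β₁ > -67.7061.
t = (-29.7528 − (-67.7061)) / 19.3828 = 1.958.
df = n − k − 1 = 66 − 3 − 1 = 62.
One-sided p ≈ 0.0274, which is < 0.05, so reject H₀.
There is evidence that the true slope on distance to city center exceeds -67.7061 $ per unit, holding the other predictors fixed.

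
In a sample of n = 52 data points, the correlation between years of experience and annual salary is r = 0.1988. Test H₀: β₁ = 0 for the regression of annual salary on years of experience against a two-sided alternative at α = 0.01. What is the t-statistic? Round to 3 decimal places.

t = 1.434

t = r·√(n − 2)/√(1 − r²) = 0.1988·√50/√0.960479 = 1.434.
df = n − 2 = 50.
Two-sided p ≈ 0.1577, which is ≥ 0.01, so fail to reject H₀.
The data do not give significant evidence of a linear association between years of experience and annual salary.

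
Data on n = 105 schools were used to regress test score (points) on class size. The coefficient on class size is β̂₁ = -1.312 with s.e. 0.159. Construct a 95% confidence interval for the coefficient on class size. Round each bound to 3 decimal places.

df = n − 2 = 105 − 2 = 103.
t* = t_{0.025, 103} = 1.983264.
Margin = t* × SE = 1.983264 × 0.159 = 0.31534.
CI: -1.312 ± 0.31534 → (-1.627, -0.997).
With 95% confidence, each one-unit increase in class size is associated with a change of between -1.627 and -0.997 points in test score.

(-1.627, -0.997)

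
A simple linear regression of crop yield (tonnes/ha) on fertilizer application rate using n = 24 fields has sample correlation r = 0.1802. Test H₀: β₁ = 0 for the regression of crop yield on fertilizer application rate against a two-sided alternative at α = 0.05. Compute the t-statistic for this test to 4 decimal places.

t = r·√(n − 2)/√(1 − r²) = 0.1802·√22/√0.967528 = 0.8593.
df = n − 2 = 22.
Two-sided p ≈ 0.3995, which is ≥ 0.05, so fail to reject H₀.
The data do not give significant evidence of a linear association between fertilizer application rate and crop yield.

t = 0.8593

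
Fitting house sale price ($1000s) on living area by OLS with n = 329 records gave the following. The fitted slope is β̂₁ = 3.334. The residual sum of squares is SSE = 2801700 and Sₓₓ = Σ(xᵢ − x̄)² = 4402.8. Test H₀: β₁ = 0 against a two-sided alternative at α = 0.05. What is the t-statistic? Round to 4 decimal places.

MSE = SSE/(n − 2) = 2801700/327 = 8567.89.
SE(β̂₁) = √(MSE/Sₓₓ) = √(8567.89/4402.8) = 1.39499.
t = 3.334 / 1.39499 = 2.3900.
df = n − 2 = 327.
Two-sided p ≈ 0.0174, which is < 0.05, so reject H₀.
There is evidence that living area is associated with house sale price.

t = 2.3900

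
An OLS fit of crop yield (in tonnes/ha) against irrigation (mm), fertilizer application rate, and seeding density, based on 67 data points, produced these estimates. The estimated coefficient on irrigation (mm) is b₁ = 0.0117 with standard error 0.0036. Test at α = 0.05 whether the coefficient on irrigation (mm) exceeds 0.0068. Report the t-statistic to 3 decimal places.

t = 1.361

H₀: β₁ = 0.0068 vs H₁: β₁ > 0.0068.
t = (b₁ − β₁⁰)/SE = (0.0117 − 0.0068) / 0.0036 = 1.361.
df = n − k − 1 = 67 − 3 − 1 = 63.
One-sided p ≈ 0.0892, which is ≥ 0.05, so fail to reject H₀.
The data do not give significant evidence that the true slope on irrigation (mm) exceeds 0.0068 tonnes/ha per unit, holding the other predictors fixed.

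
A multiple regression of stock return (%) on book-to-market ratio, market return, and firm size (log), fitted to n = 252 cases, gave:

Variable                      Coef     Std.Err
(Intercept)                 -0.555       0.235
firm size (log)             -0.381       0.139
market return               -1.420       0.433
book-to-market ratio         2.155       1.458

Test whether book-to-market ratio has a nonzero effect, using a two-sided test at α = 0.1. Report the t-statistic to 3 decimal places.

Read off: b = 2.155, SE = 1.458 for book-to-market ratio.
H₀: β₁ = 0 vs H₁: β₁ ≠ 0.
t = 2.155 / 1.458 = 1.478.
df = n − k − 1 = 252 − 3 − 1 = 248.
Two-sided p ≈ 0.1407, which is ≥ 0.1, so fail to reject H₀.
The data do not give significant evidence of an association between book-to-market ratio and stock return, after adjusting for the other predictors.

t = 1.478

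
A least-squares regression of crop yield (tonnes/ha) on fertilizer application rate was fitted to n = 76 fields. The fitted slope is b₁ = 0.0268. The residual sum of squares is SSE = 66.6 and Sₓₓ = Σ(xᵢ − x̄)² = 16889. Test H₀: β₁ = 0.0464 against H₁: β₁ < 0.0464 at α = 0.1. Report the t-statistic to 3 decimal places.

t = -2.685

MSE = SSE/(n − 2) = 66.6/74 = 0.9.
SE(b₁) = √(MSE/Sₓₓ) = √(0.9/16889) = 0.00729994.
t = (0.0268 − 0.0464) / 0.00729994 = -2.685.
df = n − 2 = 74.
One-sided p ≈ 0.0045, which is < 0.1, so reject H₀.
There is evidence that the true slope on fertilizer application rate is below 0.0464 tonnes/ha per unit.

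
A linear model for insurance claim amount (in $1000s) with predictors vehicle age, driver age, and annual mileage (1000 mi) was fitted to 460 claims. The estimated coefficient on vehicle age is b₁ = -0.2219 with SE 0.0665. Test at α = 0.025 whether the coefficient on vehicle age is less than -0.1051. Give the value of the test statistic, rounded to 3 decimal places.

H₀: β₁ = -0.1051 vs H₁: β₁ < -0.1051.
t = (b₁ − β₁⁰)/SE = (-0.2219 − (-0.1051)) / 0.0665 = -1.756.
df = n − k − 1 = 460 − 3 − 1 = 456.
One-sided p ≈ 0.0398, which is ≥ 0.025, so fail to reject H₀.
The data do not give significant evidence that the true slope on vehicle age is below -0.1051 $1000s per unit, holding the other predictors fixed.

t = -1.756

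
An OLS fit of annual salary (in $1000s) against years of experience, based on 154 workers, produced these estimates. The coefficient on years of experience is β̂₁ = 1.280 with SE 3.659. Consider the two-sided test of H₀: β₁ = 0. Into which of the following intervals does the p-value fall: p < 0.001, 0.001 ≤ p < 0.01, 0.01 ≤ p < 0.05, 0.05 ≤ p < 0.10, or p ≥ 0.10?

p ≥ 0.10

t = 1.280 / 3.659 = 0.350.
df = n − 2 = 154 − 2 = 152.
Two-sided p = 2·P(T_{152} > |t|) ≈ 0.7270.
So p ≥ 0.10.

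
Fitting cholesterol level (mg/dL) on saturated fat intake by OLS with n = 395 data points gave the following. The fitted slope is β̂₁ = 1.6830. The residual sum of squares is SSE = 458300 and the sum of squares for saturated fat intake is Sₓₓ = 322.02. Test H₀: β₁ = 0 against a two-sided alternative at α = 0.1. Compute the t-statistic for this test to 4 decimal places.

MSE = SSE/(n − 2) = 458300/393 = 1166.16.
SE(β̂₁) = √(MSE/Sₓₓ) = √(1166.16/322.02) = 1.90299.
t = 1.6830 / 1.90299 = 0.8844.
df = n − 2 = 393.
Two-sided p ≈ 0.3770, which is ≥ 0.1, so fail to reject H₀.
The data do not give significant evidence of an association between saturated fat intake and cholesterol level.

t = 0.8844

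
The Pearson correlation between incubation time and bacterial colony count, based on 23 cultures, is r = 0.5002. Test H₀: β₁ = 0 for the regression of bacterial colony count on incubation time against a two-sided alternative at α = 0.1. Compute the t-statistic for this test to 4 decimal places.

t = r·√(n − 2)/√(1 − r²) = 0.5002·√21/√0.7498 = 2.6472.
df = n − 2 = 21.
Two-sided p ≈ 0.0151, which is < 0.1, so reject H₀.
There is evidence of a linear association between incubation time and bacterial colony count.

t = 2.6472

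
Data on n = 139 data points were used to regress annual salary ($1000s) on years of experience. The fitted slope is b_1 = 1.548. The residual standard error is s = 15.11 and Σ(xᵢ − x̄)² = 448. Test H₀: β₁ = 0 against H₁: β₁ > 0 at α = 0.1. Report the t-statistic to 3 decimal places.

t = 2.168

SE(b_1) = s/√Sₓₓ = 15.11/√448 = 0.71388.
t = 1.548 / 0.71388 = 2.168.
df = n − 2 = 137.
One-sided p ≈ 0.0159, which is < 0.1, so reject H₀.
There is evidence that the true slope on years of experience is positive.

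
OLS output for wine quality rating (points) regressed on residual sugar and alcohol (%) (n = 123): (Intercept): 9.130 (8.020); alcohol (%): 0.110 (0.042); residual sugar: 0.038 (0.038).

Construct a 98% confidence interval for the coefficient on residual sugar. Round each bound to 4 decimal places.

(-0.0516, 0.1276)

Read off: b = 0.038, SE = 0.038 for residual sugar.
df = n − k − 1 = 123 − 2 − 1 = 120.
t* = t_{0.01, 120} = 2.357825.
Margin = t* × SE = 2.357825 × 0.038 = 0.089597.
CI: 0.038 ± 0.089597 → (-0.0516, 0.1276).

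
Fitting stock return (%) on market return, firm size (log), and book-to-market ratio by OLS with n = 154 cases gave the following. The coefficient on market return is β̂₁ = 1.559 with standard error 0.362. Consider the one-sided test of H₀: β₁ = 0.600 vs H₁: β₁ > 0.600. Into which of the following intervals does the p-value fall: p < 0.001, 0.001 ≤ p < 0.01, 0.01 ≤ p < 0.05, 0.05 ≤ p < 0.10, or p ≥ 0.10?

0.001 ≤ p < 0.01

t = (1.559 − 0.600) / 0.362 = 2.649.
df = n − k − 1 = 154 − 3 − 1 = 150.
One-sided p = P(T_{150} > t) ≈ 0.0045.
So 0.001 ≤ p < 0.01.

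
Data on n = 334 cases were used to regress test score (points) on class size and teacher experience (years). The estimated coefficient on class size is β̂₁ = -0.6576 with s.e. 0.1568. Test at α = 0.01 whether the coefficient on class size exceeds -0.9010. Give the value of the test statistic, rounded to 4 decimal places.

H₀: β₁ = -0.9010 vs H₁: β₁ > -0.9010.
t = (β̂₁ − β₁⁰)/SE = (-0.6576 − (-0.9010)) / 0.1568 = 1.5523.
df = n − k − 1 = 334 − 2 − 1 = 331.
One-sided p ≈ 0.0608, which is ≥ 0.01, so fail to reject H₀.
The data do not give significant evidence that the true slope on class size exceeds -0.9010 points per unit, holding the other predictors fixed.

t = 1.5523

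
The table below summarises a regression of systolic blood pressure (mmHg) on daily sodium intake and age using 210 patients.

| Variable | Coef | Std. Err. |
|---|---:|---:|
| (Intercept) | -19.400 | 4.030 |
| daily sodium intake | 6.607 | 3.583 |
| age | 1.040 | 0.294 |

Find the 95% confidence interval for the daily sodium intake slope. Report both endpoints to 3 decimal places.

(-0.457, 13.671)

Read off: b = 6.607, SE = 3.583 for daily sodium intake.
df = n − k − 1 = 210 − 2 − 1 = 207.
t* = t_{0.025, 207} = 1.97149.
Margin = t* × SE = 1.97149 × 3.583 = 7.06385.
CI: 6.607 ± 7.06385 → (-0.457, 13.671).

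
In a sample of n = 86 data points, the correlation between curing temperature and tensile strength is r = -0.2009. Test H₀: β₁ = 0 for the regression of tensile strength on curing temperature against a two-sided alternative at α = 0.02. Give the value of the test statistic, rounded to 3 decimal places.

t = -1.880

t = r·√(n − 2)/√(1 − r²) = -0.2009·√84/√0.959639 = -1.880.
df = n − 2 = 84.
Two-sided p ≈ 0.0636, which is ≥ 0.02, so fail to reject H₀.
The data do not give significant evidence of a linear association between curing temperature and tensile strength.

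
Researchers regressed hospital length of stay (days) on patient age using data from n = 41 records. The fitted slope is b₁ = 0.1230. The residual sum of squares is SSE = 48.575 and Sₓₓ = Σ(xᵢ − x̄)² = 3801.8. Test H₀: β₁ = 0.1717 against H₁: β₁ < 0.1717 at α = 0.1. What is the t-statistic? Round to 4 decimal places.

MSE = SSE/(n − 2) = 48.575/39 = 1.24551.
SE(b₁) = √(MSE/Sₓₓ) = √(1.24551/3801.8) = 0.0181.
t = (0.1230 − 0.1717) / 0.0181 = -2.6906.
df = n − 2 = 39.
One-sided p ≈ 0.0052, which is < 0.1, so reject H₀.
There is evidence that the true slope on patient age is below 0.1717 days per unit.

t = -2.6906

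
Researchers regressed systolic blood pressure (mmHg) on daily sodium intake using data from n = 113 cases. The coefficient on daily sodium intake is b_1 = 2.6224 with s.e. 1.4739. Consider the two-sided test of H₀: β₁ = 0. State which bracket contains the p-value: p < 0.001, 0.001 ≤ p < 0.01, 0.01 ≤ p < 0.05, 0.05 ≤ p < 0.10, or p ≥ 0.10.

t = 2.6224 / 1.4739 = 1.779.
df = n − 2 = 113 − 2 = 111.
Two-sided p = 2·P(T_{111} > |t|) ≈ 0.0779.
So 0.05 ≤ p < 0.10.

0.05 ≤ p < 0.10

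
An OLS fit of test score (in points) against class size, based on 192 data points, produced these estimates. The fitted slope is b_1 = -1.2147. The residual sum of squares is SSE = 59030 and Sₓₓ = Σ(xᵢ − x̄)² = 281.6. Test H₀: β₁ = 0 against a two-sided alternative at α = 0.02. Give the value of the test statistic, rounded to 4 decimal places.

t = -1.1564

MSE = SSE/(n − 2) = 59030/190 = 310.684.
SE(b_1) = √(MSE/Sₓₓ) = √(310.684/281.6) = 1.05037.
t = -1.2147 / 1.05037 = -1.1564.
df = n − 2 = 190.
Two-sided p ≈ 0.2490, which is ≥ 0.02, so fail to reject H₀.
The data do not give significant evidence of an association between class size and test score.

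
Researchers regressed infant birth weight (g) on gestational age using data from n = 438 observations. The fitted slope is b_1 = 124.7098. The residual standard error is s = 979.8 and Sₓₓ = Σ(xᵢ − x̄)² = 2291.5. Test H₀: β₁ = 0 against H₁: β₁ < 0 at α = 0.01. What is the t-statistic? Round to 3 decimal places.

t = 6.093

SE(b_1) = s/√Sₓₓ = 979.8/√2291.5 = 20.4681.
t = 124.7098 / 20.4681 = 6.093.
df = n − 2 = 436.
One-sided p ≈ 1.0000, which is ≥ 0.01, so fail to reject H₀.
The data do not give significant evidence that the true slope on gestational age is negative.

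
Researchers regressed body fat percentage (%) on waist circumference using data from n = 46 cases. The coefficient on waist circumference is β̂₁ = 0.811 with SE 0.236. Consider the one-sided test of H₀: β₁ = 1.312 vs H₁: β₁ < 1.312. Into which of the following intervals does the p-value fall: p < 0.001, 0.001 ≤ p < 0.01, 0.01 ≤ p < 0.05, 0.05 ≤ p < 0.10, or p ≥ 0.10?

0.01 ≤ p < 0.05

t = (0.811 − 1.312) / 0.236 = -2.123.
df = n − 2 = 46 − 2 = 44.
One-sided p = P(T_{44} < t) ≈ 0.0197.
So 0.01 ≤ p < 0.05.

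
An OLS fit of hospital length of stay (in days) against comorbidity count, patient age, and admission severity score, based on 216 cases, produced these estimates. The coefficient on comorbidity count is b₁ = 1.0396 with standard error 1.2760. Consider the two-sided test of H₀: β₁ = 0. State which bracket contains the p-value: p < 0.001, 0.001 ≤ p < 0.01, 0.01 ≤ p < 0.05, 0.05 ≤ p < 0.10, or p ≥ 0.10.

t = 1.0396 / 1.2760 = 0.815.
df = n − k − 1 = 216 − 3 − 1 = 212.
Two-sided p = 2·P(T_{212} > |t|) ≈ 0.4161.
So p ≥ 0.10.

p ≥ 0.10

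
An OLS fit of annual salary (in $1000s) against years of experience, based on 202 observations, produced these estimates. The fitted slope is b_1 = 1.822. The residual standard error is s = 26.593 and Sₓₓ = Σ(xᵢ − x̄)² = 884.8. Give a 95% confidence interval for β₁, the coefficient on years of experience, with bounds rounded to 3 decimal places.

(0.059, 3.585)

SE(b_1) = s/√Sₓₓ = 26.593/√884.8 = 0.894015.
df = n − 2 = 200.
t* = t_{0.025, 200} = 1.971896.
Margin = t* × SE = 1.971896 × 0.894015 = 1.76290.
CI: 1.822 ± 1.76290 → (0.059, 3.585).
With 95% confidence, each one-unit increase in years of experience is associated with a change of between 0.059 and 3.585 $1000s in annual salary.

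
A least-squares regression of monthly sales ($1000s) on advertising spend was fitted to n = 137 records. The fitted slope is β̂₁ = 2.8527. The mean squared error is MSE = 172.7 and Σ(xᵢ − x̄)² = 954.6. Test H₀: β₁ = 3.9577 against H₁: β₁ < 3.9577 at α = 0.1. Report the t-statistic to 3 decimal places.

t = -2.598

SE(β̂₁) = √(MSE/Sₓₓ) = √(172.7/954.6) = 0.425339.
t = (2.8527 − 3.9577) / 0.425339 = -2.598.
df = n − 2 = 135.
One-sided p ≈ 0.0052, which is < 0.1, so reject H₀.
There is evidence that the true slope on advertising spend is below 3.9577 $1000s per unit.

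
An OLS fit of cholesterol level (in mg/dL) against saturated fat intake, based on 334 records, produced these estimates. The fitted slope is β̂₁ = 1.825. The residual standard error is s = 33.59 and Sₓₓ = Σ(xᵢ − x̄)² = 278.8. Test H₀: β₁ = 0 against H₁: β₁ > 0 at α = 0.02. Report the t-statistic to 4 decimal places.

SE(β̂₁) = s/√Sₓₓ = 33.59/√278.8 = 2.0117.
t = 1.825 / 2.0117 = 0.9072.
df = n − 2 = 332.
One-sided p ≈ 0.1825, which is ≥ 0.02, so fail to reject H₀.
The data do not give significant evidence that the true slope on saturated fat intake is positive.

t = 0.9072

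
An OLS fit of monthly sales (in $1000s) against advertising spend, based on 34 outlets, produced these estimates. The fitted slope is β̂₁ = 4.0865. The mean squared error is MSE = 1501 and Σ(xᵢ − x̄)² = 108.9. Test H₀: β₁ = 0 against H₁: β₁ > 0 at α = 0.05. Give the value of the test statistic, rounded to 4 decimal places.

SE(β̂₁) = √(MSE/Sₓₓ) = √(1501/108.9) = 3.71259.
t = 4.0865 / 3.71259 = 1.1007.
df = n − 2 = 32.
One-sided p ≈ 0.1396, which is ≥ 0.05, so fail to reject H₀.
The data do not give significant evidence that the true slope on advertising spend is positive.

t = 1.1007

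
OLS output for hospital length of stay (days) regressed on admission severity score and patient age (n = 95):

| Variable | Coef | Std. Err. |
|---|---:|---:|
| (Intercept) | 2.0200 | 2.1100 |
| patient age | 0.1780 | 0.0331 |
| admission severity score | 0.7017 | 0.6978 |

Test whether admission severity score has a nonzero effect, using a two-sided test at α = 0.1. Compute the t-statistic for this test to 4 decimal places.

t = 1.0056

Read off: b = 0.7017, SE = 0.6978 for admission severity score.
H₀: β₁ = 0 vs H₁: β₁ ≠ 0.
t = 0.7017 / 0.6978 = 1.0056.
df = n − k − 1 = 95 − 2 − 1 = 92.
Two-sided p ≈ 0.3173, which is ≥ 0.1, so fail to reject H₀.
The data do not give significant evidence of an association between admission severity score and hospital length of stay, after adjusting for the other predictors.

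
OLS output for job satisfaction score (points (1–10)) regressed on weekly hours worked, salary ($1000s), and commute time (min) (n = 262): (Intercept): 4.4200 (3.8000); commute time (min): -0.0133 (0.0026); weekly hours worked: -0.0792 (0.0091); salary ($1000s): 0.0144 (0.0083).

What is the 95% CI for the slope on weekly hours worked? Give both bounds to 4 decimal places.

(-0.0971, -0.0613)

Read off: b = -0.0792, SE = 0.0091 for weekly hours worked.
df = n − k − 1 = 262 − 3 − 1 = 258.
t* = t_{0.025, 258} = 1.969201.
Margin = t* × SE = 1.969201 × 0.0091 = 0.017920.
CI: -0.0792 ± 0.017920 → (-0.0971, -0.0613).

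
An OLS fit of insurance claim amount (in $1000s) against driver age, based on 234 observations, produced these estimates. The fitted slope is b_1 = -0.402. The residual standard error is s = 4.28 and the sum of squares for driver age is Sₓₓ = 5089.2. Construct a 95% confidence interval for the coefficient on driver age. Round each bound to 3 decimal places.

(-0.520, -0.284)

SE(b_1) = s/√Sₓₓ = 4.28/√5089.2 = 0.0599955.
df = n − 2 = 232.
t* = t_{0.025, 232} = 1.970242.
Margin = t* × SE = 1.970242 × 0.0599955 = 0.11821.
CI: -0.402 ± 0.11821 → (-0.520, -0.284).
With 95% confidence, each one-unit increase in driver age is associated with a change of between -0.520 and -0.284 $1000s in insurance claim amount.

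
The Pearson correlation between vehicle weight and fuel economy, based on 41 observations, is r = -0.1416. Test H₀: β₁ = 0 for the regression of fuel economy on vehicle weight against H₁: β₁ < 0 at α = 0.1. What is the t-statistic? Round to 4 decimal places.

t = r·√(n − 2)/√(1 − r²) = -0.1416·√39/√0.979949 = -0.8933.
df = n − 2 = 39.
One-sided p ≈ 0.1886, which is ≥ 0.1, so fail to reject H₀.
The data do not give significant evidence of a linear association between vehicle weight and fuel economy.

t = -0.8933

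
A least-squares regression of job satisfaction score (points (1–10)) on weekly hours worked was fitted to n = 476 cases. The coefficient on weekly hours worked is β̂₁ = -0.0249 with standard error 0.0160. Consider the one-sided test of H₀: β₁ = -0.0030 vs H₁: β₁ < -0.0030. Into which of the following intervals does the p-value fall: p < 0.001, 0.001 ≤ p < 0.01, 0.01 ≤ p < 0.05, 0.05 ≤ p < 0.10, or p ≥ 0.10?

0.05 ≤ p < 0.10

t = (-0.0249 − (-0.0030)) / 0.0160 = -1.369.
df = n − 2 = 476 − 2 = 474.
One-sided p = P(T_{474} < t) ≈ 0.0859.
So 0.05 ≤ p < 0.10.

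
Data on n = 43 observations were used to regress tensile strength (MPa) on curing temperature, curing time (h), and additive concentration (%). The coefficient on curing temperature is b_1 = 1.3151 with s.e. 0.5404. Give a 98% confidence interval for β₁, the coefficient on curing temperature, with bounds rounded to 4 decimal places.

(0.0042, 2.6260)

df = n − k − 1 = 43 − 3 − 1 = 39.
t* = t_{0.01, 39} = 2.425841.
Margin = t* × SE = 2.425841 × 0.5404 = 1.310925.
CI: 1.3151 ± 1.310925 → (0.0042, 2.6260).
With 98% confidence, each one-unit increase in curing temperature is associated with a change of between 0.0042 and 2.6260 MPa in tensile strength, holding the other predictors fixed.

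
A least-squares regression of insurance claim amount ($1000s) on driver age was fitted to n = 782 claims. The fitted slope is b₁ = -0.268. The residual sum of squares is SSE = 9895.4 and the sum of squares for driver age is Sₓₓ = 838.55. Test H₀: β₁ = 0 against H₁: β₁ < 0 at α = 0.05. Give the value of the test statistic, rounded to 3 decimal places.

MSE = SSE/(n − 2) = 9895.4/780 = 12.6864.
SE(b₁) = √(MSE/Sₓₓ) = √(12.6864/838.55) = 0.123.
t = -0.268 / 0.123 = -2.179.
df = n − 2 = 780.
One-sided p ≈ 0.0148, which is < 0.05, so reject H₀.
There is evidence that the true slope on driver age is negative.

t = -2.179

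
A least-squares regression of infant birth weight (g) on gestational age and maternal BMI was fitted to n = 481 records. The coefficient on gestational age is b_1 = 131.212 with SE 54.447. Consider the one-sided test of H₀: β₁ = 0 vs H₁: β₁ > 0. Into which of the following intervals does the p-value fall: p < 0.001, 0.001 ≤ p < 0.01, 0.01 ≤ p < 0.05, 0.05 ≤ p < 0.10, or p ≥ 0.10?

t = 131.212 / 54.447 = 2.410.
df = n − k − 1 = 481 − 2 − 1 = 478.
One-sided p = P(T_{478} > t) ≈ 0.0082.
So 0.001 ≤ p < 0.01.

0.001 ≤ p < 0.01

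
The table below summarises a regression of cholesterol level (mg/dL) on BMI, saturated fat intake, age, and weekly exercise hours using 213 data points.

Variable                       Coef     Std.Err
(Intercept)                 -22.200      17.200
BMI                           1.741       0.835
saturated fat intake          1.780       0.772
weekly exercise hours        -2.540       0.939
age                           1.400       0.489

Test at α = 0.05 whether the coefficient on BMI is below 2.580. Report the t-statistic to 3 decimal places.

t = -1.005

Read off: b = 1.741, SE = 0.835 for BMI.
H₀: β₁ = 2.580 vs H₁: β₁ < 2.580.
t = (1.741 − 2.580) / 0.835 = -1.005.
df = n − k − 1 = 213 − 4 − 1 = 208.
One-sided p ≈ 0.1581, which is ≥ 0.05, so fail to reject H₀.
The data do not give significant evidence that the true slope on BMI is below 2.580 mg/dL per unit, holding the other predictors fixed.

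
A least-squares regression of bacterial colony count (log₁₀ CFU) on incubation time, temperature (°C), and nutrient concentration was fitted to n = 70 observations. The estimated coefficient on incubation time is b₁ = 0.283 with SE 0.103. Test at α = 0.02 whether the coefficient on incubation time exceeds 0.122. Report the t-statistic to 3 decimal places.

H₀: β₁ = 0.122 vs H₁: β₁ > 0.122.
t = (b₁ − β₁⁰)/SE = (0.283 − 0.122) / 0.103 = 1.563.
df = n − k − 1 = 70 − 3 − 1 = 66.
One-sided p ≈ 0.0614, which is ≥ 0.02, so fail to reject H₀.
The data do not give significant evidence that the true slope on incubation time exceeds 0.122 log₁₀ CFU per unit, holding the other predictors fixed.

t = 1.563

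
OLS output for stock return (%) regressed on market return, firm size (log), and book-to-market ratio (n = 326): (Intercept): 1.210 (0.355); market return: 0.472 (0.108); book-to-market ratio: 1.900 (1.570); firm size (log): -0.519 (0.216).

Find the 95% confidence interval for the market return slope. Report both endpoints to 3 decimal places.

(0.260, 0.684)

Read off: b = 0.472, SE = 0.108 for market return.
df = n − k − 1 = 326 − 3 − 1 = 322.
t* = t_{0.025, 322} = 1.967359.
Margin = t* × SE = 1.967359 × 0.108 = 0.21247.
CI: 0.472 ± 0.21247 → (0.260, 0.684).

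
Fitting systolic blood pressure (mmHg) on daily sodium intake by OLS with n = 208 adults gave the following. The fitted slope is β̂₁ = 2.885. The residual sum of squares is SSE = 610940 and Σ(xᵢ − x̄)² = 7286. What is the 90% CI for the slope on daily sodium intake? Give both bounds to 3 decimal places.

(1.831, 3.939)

MSE = SSE/(n − 2) = 610940/206 = 2965.73.
SE(β̂₁) = √(MSE/Sₓₓ) = √(2965.73/7286) = 0.638001.
df = n − 2 = 206.
t* = t_{0.05, 206} = 1.652284.
Margin = t* × SE = 1.652284 × 0.638001 = 1.05416.
CI: 2.885 ± 1.05416 → (1.831, 3.939).
With 90% confidence, each one-unit increase in daily sodium intake is associated with a change of between 1.831 and 3.939 mmHg in systolic blood pressure.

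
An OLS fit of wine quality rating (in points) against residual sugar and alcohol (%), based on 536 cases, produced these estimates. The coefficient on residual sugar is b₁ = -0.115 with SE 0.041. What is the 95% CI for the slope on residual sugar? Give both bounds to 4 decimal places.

df = n − k − 1 = 536 − 2 − 1 = 533.
t* = t_{0.025, 533} = 1.964425.
Margin = t* × SE = 1.964425 × 0.041 = 0.080541.
CI: -0.115 ± 0.080541 → (-0.1955, -0.0345).
With 95% confidence, each one-unit increase in residual sugar is associated with a change of between -0.1955 and -0.0345 points in wine quality rating, holding the other predictors fixed.

(-0.1955, -0.0345)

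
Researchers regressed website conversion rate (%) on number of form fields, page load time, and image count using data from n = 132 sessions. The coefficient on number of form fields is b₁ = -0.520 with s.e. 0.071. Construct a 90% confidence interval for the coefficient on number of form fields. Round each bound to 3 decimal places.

(-0.638, -0.402)

df = n − k − 1 = 132 − 3 − 1 = 128.
t* = t_{0.05, 128} = 1.656845.
Margin = t* × SE = 1.656845 × 0.071 = 0.11764.
CI: -0.520 ± 0.11764 → (-0.638, -0.402).
With 90% confidence, each one-unit increase in number of form fields is associated with a change of between -0.638 and -0.402 % in website conversion rate, holding the other predictors fixed.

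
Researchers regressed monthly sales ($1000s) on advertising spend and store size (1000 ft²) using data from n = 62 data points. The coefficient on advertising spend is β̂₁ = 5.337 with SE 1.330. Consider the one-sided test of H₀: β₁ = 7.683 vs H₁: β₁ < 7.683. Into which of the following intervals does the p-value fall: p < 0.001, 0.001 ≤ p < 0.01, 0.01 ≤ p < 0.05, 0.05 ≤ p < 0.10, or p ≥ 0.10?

t = (5.337 − 7.683) / 1.330 = -1.764.
df = n − k − 1 = 62 − 2 − 1 = 59.
One-sided p = P(T_{59} < t) ≈ 0.0415.
So 0.01 ≤ p < 0.05.

0.01 ≤ p < 0.05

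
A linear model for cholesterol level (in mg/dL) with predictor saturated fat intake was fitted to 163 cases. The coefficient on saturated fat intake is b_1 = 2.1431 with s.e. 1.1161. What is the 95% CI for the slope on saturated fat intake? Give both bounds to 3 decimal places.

(-0.061, 4.347)

df = n − 2 = 163 − 2 = 161.
t* = t_{0.025, 161} = 1.974808.
Margin = t* × SE = 1.974808 × 1.1161 = 2.20408.
CI: 2.1431 ± 2.20408 → (-0.061, 4.347).
With 95% confidence, each one-unit increase in saturated fat intake is associated with a change of between -0.061 and 4.347 mg/dL in cholesterol level.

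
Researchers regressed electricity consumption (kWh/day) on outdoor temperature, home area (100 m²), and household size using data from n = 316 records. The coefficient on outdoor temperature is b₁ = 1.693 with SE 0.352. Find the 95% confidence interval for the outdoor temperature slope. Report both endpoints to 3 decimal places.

df = n − k − 1 = 316 − 3 − 1 = 312.
t* = t_{0.025, 312} = 1.967596.
Margin = t* × SE = 1.967596 × 0.352 = 0.69259.
CI: 1.693 ± 0.69259 → (1.000, 2.386).
With 95% confidence, each one-unit increase in outdoor temperature is associated with a change of between 1.000 and 2.386 kWh/day in electricity consumption, holding the other predictors fixed.

(1.000, 2.386)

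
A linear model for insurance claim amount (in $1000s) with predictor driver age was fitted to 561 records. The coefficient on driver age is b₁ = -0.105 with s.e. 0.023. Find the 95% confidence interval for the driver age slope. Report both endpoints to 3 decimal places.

(-0.150, -0.060)

df = n − 2 = 561 − 2 = 559.
t* = t_{0.025, 559} = 1.964217.
Margin = t* × SE = 1.964217 × 0.023 = 0.04518.
CI: -0.105 ± 0.04518 → (-0.150, -0.060).
With 95% confidence, each one-unit increase in driver age is associated with a change of between -0.150 and -0.060 $1000s in insurance claim amount.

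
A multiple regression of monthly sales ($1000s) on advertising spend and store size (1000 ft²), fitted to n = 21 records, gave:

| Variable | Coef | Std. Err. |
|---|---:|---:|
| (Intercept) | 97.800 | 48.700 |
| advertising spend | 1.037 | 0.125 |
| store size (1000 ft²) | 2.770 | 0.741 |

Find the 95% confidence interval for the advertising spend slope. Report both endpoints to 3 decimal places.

(0.774, 1.300)

Read off: b = 1.037, SE = 0.125 for advertising spend.
df = n − k − 1 = 21 − 2 − 1 = 18.
t* = t_{0.025, 18} = 2.100922.
Margin = t* × SE = 2.100922 × 0.125 = 0.26262.
CI: 1.037 ± 0.26262 → (0.774, 1.300).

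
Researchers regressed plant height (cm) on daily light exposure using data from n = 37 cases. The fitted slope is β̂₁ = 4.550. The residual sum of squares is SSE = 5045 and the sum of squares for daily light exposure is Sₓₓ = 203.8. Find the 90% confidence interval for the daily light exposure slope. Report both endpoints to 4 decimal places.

(3.1291, 5.9709)

MSE = SSE/(n − 2) = 5045/35 = 144.143.
SE(β̂₁) = √(MSE/Sₓₓ) = √(144.143/203.8) = 0.840997.
df = n − 2 = 35.
t* = t_{0.05, 35} = 1.689572.
Margin = t* × SE = 1.689572 × 0.840997 = 1.420925.
CI: 4.550 ± 1.420925 → (3.1291, 5.9709).
With 90% confidence, each one-unit increase in daily light exposure is associated with a change of between 3.1291 and 5.9709 cm in plant height.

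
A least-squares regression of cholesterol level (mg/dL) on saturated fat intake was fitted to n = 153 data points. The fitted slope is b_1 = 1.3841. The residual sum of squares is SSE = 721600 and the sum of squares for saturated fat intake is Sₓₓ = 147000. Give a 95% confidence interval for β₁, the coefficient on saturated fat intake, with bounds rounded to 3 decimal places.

(1.028, 1.740)

MSE = SSE/(n − 2) = 721600/151 = 4778.81.
SE(b_1) = √(MSE/Sₓₓ) = √(4778.81/147000) = 0.180302.
df = n − 2 = 151.
t* = t_{0.025, 151} = 1.975799.
Margin = t* × SE = 1.975799 × 0.180302 = 0.35624.
CI: 1.3841 ± 0.35624 → (1.028, 1.740).
With 95% confidence, each one-unit increase in saturated fat intake is associated with a change of between 1.028 and 1.740 mg/dL in cholesterol level.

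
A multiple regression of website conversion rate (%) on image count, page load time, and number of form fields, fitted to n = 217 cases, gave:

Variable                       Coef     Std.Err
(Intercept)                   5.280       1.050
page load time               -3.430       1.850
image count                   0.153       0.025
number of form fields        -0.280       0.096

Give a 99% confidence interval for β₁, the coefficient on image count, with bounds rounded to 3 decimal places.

(0.088, 0.218)

Read off: b = 0.153, SE = 0.025 for image count.
df = n − k − 1 = 217 − 3 − 1 = 213.
t* = t_{0.005, 213} = 2.599108.
Margin = t* × SE = 2.599108 × 0.025 = 0.06498.
CI: 0.153 ± 0.06498 → (0.088, 0.218).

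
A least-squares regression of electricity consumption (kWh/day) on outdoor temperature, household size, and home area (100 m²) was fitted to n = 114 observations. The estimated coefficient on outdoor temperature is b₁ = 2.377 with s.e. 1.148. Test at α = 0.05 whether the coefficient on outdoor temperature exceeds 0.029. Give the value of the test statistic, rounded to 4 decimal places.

H₀: β₁ = 0.029 vs H₁: β₁ > 0.029.
t = (b₁ − β₁⁰)/SE = (2.377 − 0.029) / 1.148 = 2.0453.
df = n − k − 1 = 114 − 3 − 1 = 110.
One-sided p ≈ 0.0216, which is < 0.05, so reject H₀.
There is evidence that the true slope on outdoor temperature exceeds 0.029 kWh/day per unit, holding the other predictors fixed.

t = 2.0453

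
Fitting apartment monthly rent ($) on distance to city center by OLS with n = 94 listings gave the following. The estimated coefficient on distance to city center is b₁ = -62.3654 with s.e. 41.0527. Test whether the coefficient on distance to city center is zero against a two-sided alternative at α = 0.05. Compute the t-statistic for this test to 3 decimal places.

t = -1.519

H₀: β₁ = 0 vs H₁: β₁ ≠ 0.
t = (b₁ − β₁⁰)/SE = -62.3654 / 41.0527 = -1.519.
df = n − 2 = 94 − 2 = 92.
Two-sided p ≈ 0.1322, which is ≥ 0.05, so fail to reject H₀.
The data do not give significant evidence of an association between distance to city center and apartment monthly rent.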